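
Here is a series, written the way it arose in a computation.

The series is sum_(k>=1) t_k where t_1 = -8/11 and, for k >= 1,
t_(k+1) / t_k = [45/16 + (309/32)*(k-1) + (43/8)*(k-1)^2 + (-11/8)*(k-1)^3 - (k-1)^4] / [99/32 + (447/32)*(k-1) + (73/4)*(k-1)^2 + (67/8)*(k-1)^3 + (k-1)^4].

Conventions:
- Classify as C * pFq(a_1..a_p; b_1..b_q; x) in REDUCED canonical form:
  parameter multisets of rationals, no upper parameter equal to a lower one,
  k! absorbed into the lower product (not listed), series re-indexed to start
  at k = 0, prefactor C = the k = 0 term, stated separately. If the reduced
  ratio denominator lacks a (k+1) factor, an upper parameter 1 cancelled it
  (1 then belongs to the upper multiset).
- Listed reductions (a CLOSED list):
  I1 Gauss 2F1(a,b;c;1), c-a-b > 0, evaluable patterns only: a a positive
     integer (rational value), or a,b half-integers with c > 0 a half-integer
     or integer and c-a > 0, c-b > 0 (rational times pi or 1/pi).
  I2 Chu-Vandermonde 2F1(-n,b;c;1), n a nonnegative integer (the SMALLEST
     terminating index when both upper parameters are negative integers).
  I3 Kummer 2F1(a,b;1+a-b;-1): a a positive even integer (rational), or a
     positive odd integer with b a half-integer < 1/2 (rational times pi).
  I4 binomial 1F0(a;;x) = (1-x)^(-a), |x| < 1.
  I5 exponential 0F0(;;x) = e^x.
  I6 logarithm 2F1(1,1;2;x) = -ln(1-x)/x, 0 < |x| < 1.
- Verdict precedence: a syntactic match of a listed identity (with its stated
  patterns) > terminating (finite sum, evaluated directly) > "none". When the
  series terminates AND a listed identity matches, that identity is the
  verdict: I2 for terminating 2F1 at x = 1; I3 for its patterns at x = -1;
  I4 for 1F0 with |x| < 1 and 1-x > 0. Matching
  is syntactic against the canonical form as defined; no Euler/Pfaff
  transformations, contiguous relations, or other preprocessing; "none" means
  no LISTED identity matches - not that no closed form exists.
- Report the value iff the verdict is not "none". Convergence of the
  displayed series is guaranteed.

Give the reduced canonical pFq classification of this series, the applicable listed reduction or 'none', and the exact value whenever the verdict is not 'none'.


Classification (C = -8/11): 2F1 with upper {-5/2, 2}, lower {11/2}, argument x = -1. Verdict: Kummer's theorem (I3) fires (x = -1; c = 11/2 equals 1+a-b for upper {-5/2, 2}: listed pattern). Its exact value is -18/11.

Key observation: with t_0 = -8/11, the parameter 3/8 appears in both the upper and lower lists and cancels (alongside the other common factor).
Step ratio: r(k) = (-1) * (k-5/2) (k+2) / [(k+11/2) (k+1)] - rational; roots negated = parameters, x = (-1), C = -8/11.


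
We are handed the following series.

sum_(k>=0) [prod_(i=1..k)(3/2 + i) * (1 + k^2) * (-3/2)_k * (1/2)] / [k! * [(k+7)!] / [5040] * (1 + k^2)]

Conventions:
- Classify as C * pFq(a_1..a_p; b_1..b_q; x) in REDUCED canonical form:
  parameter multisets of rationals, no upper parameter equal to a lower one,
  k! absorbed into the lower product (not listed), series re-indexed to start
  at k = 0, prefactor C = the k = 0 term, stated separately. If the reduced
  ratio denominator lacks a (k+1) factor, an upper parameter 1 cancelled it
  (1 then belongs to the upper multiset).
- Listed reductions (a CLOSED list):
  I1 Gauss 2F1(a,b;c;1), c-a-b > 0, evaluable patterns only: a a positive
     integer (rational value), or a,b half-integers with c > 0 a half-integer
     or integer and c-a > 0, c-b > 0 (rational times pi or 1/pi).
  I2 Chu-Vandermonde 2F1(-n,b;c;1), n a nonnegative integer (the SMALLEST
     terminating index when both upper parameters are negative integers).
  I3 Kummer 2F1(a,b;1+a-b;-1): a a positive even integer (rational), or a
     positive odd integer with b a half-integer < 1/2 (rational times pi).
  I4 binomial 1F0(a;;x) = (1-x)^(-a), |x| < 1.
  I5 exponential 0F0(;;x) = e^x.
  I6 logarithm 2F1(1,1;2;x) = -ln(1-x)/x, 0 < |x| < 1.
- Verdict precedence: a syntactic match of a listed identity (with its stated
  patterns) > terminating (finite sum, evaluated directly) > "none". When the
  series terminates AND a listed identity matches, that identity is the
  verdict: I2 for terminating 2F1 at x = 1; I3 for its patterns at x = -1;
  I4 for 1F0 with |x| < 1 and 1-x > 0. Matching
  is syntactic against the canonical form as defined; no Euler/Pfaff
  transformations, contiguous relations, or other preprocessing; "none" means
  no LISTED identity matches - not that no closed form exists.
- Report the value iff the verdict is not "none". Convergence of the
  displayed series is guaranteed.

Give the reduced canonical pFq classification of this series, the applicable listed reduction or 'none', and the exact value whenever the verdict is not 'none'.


Canonical form: C = 1/2 times 2F1 with upper {-3/2, 5/2}, lower {8}, x = 1. Verdict at x = 1: the half-integer Gauss pattern (I1) matches (x = 1; upper {-3/2, 5/2} half-integers, c = 8 in the evaluable pattern). Exact value: (2097152/2297295) / pi.

Key step: t_0 = 1/2 here, and striking the common factor k^2 + 1 reduces the term (C = 1/2).
Ratio: r(k) = 1 * (k-3/2) (k+5/2) / [(k+8) (k+1)] - rational; roots negated = parameters, x = 1, C = 1/2.


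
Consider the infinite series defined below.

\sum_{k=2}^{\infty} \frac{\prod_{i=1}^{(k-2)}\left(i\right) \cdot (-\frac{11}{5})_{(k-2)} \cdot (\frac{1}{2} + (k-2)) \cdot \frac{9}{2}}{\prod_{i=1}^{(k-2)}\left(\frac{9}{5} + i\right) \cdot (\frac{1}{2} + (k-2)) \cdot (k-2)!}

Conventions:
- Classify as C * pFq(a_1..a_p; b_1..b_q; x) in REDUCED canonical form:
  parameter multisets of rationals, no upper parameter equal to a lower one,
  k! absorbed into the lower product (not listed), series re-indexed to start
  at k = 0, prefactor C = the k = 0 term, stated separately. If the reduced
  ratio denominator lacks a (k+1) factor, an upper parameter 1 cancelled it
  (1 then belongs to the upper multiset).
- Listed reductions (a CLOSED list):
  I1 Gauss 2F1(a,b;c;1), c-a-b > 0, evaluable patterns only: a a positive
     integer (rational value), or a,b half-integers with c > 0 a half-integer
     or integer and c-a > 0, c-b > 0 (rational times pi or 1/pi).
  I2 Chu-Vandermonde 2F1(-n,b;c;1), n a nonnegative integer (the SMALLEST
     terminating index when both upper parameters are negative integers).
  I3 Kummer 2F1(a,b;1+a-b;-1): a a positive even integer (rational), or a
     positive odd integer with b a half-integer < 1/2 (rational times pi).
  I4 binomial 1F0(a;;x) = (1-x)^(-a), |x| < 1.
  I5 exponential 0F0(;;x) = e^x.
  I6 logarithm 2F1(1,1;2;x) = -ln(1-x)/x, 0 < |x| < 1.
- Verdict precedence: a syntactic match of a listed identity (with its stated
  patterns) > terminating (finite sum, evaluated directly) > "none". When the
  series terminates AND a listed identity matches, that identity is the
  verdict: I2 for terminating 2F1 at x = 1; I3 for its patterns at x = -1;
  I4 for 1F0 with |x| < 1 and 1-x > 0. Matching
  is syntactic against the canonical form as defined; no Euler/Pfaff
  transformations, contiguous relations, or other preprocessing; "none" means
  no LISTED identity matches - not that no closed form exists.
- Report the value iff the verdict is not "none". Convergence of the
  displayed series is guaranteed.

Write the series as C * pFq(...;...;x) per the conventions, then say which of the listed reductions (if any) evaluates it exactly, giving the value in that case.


Key observation: from the first term \frac{9}{2}: the running product (C = 9/2, x = 1) telescopes to a rising factorial.
Term ratio: r(k) = 1 * (k-\frac{11}{5}) (k+1) / [(k+\frac{14}{5}) (k+1)] - poly over poly, x = 1 from leading terms; C = \frac{9}{2} at k = 0.

Canonical form: C = \frac{9}{2} times 2F1 with upper {-\frac{11}{5}, 1}, lower {\frac{14}{5}}, x = 1. Verdict: Gauss (I1, integer-parameter pattern) matches (x = 1: the Gamma ratio telescopes since c-a-b = 4 > 0 and a = 1 in Z>0). Exact value: \frac{81}{40}.


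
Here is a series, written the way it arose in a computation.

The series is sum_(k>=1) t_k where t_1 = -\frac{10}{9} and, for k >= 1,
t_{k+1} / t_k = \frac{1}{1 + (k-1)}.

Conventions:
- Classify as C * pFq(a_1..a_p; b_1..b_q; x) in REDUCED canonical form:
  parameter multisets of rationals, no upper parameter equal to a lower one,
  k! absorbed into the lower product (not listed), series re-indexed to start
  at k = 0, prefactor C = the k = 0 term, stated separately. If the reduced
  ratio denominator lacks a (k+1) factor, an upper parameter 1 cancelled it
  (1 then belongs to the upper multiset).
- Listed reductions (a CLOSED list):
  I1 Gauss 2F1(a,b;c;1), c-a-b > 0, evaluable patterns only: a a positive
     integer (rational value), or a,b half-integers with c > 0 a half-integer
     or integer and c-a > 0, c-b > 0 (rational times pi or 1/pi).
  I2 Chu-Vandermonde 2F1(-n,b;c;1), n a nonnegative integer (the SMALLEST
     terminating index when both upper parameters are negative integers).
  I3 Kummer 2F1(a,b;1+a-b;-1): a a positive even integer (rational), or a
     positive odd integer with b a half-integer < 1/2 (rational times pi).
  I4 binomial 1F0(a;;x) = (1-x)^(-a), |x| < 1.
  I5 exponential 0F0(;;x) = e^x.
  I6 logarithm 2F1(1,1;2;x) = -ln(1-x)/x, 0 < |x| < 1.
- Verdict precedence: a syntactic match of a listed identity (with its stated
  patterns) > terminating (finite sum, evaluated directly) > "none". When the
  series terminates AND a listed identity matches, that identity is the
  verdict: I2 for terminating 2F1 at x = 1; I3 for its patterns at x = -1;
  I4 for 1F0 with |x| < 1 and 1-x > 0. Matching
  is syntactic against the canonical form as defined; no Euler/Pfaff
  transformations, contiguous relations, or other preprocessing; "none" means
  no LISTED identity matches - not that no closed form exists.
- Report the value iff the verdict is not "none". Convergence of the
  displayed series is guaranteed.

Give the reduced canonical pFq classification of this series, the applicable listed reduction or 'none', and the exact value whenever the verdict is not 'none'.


The series (x = 1) is 0F0: upper {-}, lower {-}, prefactor -\frac{10}{9}. Verdict: the I5 exponential reduction applies (the 0F0 exponential series at x = 1). Value: \left(-\frac{10}{9}\right) \cdot e^{1}.

The tell: t_0 = -\frac{10}{9} here, and the expanded ratio factors over Q; C = -10/9, roots give parameters.
Term ratio: r(k) = 1 * 1 / [(k+1)] - poly over poly, x = 1 from leading terms; C = -\frac{10}{9} at k = 0.


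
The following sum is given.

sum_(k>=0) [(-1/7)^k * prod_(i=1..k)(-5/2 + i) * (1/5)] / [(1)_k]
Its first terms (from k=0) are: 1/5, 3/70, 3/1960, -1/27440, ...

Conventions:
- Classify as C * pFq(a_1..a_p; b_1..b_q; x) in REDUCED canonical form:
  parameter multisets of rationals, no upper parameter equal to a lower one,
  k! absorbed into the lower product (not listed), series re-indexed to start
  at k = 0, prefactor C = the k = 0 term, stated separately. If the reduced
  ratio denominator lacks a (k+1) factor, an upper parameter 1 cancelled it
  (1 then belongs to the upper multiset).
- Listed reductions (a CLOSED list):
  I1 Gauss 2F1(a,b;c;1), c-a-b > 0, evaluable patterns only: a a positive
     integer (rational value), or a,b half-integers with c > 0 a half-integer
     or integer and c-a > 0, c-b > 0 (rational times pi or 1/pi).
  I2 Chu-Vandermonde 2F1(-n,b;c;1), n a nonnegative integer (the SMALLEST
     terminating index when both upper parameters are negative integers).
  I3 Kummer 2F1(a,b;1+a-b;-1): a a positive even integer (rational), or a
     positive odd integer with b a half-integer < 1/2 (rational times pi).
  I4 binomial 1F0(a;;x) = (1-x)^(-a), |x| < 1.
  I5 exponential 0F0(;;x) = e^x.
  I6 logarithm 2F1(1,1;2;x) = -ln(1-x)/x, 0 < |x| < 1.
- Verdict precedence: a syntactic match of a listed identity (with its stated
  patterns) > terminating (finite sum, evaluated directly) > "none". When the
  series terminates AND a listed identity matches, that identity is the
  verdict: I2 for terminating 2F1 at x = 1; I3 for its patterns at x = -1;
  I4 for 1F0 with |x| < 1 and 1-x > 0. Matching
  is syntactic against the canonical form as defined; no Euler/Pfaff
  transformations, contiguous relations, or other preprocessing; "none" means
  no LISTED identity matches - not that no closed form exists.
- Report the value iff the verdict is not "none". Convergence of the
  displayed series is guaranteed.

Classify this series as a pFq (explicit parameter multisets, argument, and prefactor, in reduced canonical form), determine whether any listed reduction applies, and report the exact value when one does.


The series (x = -1/7) is 1F0: upper {-3/2}, lower {-}, prefactor 1/5. Verdict: binomial (I4) matches (the 1F0 binomial series: exponent 3/2, x = -1/7). Hence: (1/5) * (8/7)^(3/2).

The tell: t_0 = 1/5 here, and the running product (C = 1/5, x = -1/7) telescopes to a rising factorial.
Step ratio: r(k) = (-1/7) * (k-3/2) / [(k+1)] - poly over poly, x = (-1/7) from leading terms; C = 1/5 at k = 0.


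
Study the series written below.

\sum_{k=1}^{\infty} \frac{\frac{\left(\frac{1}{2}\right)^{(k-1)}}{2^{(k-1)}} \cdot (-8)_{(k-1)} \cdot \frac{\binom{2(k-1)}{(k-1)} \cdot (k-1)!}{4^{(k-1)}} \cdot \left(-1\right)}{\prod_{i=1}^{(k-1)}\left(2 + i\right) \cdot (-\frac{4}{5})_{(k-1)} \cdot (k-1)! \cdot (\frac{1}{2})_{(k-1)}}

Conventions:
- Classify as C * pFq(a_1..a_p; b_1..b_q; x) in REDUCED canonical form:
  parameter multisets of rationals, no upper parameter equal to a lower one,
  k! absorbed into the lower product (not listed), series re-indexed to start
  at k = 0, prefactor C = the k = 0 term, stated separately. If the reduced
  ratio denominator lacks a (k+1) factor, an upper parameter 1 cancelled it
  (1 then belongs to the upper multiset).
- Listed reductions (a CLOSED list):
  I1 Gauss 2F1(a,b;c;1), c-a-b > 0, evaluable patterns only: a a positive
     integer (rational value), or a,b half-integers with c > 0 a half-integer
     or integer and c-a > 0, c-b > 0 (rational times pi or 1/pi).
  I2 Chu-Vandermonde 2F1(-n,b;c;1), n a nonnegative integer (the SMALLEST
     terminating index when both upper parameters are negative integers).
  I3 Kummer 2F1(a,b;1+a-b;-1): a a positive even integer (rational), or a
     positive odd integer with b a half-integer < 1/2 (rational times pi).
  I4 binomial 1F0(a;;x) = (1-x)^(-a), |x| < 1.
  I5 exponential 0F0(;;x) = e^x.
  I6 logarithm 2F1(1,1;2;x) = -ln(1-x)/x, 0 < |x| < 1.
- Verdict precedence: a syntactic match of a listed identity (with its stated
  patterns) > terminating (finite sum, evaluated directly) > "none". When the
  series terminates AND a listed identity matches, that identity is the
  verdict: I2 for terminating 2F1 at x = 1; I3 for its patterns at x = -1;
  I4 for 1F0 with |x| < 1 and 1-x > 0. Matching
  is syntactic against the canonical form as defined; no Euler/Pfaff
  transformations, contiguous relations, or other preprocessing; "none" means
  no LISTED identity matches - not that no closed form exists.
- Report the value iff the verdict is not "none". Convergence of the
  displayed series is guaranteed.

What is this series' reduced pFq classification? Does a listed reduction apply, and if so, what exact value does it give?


This is -1 * 1F2(-8; -\frac{4}{5}, 3; \frac{1}{4}) in reduced canonical form. Verdict: terminating - no listed pattern fits, but -8 in the upper list cuts the series at k = 8; direct evaluation. Sum: -\frac{112904195356507453}{113352199202930688}.

Structural cue: x = \frac{1}{4} and the two k-th powers (C = -1, x = 1/4) combine into one argument.
Adjacent-term ratio: r(k) = \frac{1}{4} * (k-8) / [(k-\frac{4}{5}) (k+3) (k+1)] - poly over poly, x = \frac{1}{4} from leading terms; C = -1 at k = 0.


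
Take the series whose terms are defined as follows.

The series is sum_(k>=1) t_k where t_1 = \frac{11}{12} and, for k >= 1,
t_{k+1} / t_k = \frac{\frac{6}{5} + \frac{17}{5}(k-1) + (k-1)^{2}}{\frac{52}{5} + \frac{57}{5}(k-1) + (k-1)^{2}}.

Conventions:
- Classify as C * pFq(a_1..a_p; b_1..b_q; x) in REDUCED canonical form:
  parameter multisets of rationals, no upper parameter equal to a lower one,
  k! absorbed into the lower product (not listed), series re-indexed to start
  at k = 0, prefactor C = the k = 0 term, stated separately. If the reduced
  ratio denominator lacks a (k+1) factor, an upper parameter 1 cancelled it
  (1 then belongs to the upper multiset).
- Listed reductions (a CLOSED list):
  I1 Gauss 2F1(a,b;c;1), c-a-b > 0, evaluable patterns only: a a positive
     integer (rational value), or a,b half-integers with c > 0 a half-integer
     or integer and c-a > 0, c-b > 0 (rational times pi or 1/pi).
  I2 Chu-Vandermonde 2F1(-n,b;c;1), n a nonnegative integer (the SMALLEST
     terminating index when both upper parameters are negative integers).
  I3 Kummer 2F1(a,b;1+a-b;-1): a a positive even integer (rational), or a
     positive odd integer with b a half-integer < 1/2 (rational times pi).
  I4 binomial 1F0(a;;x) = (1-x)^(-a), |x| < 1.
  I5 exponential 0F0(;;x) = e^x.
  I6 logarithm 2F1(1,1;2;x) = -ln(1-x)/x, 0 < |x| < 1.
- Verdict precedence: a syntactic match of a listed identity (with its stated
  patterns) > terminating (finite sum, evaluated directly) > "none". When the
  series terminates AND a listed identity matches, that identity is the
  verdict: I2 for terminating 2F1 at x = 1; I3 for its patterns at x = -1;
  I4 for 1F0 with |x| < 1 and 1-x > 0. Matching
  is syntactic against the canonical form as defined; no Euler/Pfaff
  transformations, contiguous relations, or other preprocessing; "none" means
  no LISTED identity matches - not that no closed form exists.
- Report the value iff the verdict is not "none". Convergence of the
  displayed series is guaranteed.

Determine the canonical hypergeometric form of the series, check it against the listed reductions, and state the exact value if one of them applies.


Classification (C = \frac{11}{12}): 2F1 with upper {\frac{2}{5}, 3}, lower {\frac{52}{5}}, argument x = 1. Verdict: the Gauss summation I1 matches (x = 1: the Gamma ratio telescopes since c-a-b = 7 > 0 and a = 3 in Z>0). Exact value: \frac{19129}{18000}.

Key observation: with t_0 = \frac{11}{12}, the expanded ratio factors over Q; C = 11/12, roots give parameters.
Term ratio: r(k) = 1 * (k+\frac{2}{5}) (k+3) / [(k+\frac{52}{5}) (k+1)] - rational in k, leading ratio 1; with t_0 = \frac{11}{12}, classification follows.


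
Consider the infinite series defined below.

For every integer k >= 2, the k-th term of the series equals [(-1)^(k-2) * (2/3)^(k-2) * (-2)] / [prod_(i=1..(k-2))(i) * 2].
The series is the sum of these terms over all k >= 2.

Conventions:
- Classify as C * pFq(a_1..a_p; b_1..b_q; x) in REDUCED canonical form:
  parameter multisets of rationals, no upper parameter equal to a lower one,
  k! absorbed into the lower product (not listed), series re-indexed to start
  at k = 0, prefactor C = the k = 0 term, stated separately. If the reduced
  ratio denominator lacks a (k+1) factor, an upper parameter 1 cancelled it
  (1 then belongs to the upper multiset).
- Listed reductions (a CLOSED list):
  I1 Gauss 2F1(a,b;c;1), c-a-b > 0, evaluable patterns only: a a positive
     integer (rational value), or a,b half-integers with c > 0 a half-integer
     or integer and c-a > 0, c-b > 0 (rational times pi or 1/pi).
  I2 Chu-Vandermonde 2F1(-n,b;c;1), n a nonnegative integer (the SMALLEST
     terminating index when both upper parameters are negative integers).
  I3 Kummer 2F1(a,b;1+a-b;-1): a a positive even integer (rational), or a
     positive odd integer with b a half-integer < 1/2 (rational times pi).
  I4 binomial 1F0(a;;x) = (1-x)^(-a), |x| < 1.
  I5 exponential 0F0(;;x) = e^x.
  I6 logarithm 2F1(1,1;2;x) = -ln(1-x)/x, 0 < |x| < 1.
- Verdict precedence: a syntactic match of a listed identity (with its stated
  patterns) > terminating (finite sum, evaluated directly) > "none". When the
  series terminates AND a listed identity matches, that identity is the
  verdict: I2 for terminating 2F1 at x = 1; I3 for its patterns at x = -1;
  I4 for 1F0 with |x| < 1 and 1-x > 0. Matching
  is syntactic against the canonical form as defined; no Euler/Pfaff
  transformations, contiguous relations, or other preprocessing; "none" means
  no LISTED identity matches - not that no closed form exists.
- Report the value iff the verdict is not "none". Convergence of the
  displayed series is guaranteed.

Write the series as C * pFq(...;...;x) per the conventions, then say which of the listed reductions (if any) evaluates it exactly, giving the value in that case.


Canonical form: C = -1 times 0F0 with upper {-}, lower {-}, x = -2/3. Verdict: the exponential series (I5) applies (the 0F0 exponential series at x = -2/3). Exact value: (-1) * e^(-2/3).

Structural cue: t_0 being -1, the product of the first k integers (prefactor -1) is k!.
Step ratio: r(k) = (-2/3) * 1 / [(k+1)] - rational in k. x = (-2/3); t_0 = -1; negate the roots.


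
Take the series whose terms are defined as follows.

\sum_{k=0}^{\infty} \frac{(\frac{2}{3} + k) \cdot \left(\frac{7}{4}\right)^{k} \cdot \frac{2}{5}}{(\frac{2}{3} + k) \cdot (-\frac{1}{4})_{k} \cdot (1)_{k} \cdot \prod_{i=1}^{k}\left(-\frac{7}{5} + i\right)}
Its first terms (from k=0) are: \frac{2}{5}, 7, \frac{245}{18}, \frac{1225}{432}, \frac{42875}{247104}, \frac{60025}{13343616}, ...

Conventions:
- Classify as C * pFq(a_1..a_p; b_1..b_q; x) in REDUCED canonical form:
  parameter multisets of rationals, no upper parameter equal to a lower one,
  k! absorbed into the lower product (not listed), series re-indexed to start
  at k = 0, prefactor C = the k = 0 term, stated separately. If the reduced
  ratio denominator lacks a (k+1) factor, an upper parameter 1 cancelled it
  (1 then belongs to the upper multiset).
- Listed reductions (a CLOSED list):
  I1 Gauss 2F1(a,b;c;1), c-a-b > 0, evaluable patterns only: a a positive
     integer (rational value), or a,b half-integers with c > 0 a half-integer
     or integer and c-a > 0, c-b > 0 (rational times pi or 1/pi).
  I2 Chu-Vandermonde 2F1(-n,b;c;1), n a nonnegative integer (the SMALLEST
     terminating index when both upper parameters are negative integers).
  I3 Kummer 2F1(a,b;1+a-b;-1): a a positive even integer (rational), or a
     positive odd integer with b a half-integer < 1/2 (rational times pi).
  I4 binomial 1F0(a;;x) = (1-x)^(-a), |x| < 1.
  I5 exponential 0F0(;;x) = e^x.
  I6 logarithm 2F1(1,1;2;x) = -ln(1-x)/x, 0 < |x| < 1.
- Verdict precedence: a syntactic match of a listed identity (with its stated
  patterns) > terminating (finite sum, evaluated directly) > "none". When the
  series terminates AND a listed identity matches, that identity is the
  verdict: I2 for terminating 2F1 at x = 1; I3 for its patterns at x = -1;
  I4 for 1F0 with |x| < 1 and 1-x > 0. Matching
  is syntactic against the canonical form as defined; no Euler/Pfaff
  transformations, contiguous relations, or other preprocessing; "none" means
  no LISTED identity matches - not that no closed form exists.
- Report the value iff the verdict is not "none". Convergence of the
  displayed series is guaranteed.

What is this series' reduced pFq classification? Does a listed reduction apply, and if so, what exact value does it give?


Prefactor \frac{2}{5}, argument \frac{7}{4}: 0F2 with upper {-} over lower {-\frac{2}{5}, -\frac{1}{4}}. Verdict: none. No listed pattern accepts 0F2(-; -\frac{2}{5}, -\frac{1}{4}; \frac{7}{4}).

The tell: from the first term \frac{2}{5}: the lower running product (C = 2/5, x = 7/4) is a rising factorial.
Ratio: r(k) = \frac{7}{4} * 1 / [(k-\frac{2}{5}) (k-\frac{1}{4}) (k+1)] - rational in k, leading ratio \frac{7}{4}; with t_0 = \frac{2}{5}, classification follows.


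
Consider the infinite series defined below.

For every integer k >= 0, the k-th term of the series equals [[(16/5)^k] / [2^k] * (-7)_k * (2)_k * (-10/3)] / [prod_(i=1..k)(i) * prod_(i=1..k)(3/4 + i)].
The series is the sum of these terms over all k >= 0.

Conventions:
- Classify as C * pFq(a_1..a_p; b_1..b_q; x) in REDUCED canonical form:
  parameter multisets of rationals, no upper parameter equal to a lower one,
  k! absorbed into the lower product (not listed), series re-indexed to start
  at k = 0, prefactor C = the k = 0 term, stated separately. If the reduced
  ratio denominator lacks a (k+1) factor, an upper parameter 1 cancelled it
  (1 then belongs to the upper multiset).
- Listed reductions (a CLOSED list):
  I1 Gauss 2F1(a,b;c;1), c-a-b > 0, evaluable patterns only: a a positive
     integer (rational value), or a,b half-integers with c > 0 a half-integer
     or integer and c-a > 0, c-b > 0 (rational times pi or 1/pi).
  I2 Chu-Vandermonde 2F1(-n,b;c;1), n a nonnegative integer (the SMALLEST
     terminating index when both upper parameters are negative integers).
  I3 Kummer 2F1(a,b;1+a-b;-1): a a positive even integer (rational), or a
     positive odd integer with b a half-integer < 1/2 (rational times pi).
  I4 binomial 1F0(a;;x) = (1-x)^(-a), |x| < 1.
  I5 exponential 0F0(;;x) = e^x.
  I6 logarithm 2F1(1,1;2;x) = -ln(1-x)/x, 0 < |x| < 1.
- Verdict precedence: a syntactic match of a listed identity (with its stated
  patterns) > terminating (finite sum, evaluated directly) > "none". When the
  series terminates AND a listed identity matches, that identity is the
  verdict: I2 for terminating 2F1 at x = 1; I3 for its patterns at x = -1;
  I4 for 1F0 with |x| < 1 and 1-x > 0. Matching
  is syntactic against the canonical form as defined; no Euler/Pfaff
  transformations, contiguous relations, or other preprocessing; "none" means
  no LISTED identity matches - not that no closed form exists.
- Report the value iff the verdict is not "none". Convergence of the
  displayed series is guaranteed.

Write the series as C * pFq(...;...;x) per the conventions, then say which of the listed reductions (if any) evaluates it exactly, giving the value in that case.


Reduced: x = 8/5, 2F1, upper = {-7, 2}, lower = {7/4}, C = -10/3. Verdict: terminating - the sum ends at index 7 because -7 is a negative integer; exact evaluation follows. Sum: 11747858278/62866546875.

Key observation: with t_0 = -10/3, the two k-th powers (C = -10/3, x = 8/5) combine into one argument.
Consecutive-term ratio: r(k) = (8/5) * (k-7) (k+2) / [(k+7/4) (k+1)] ; factor over Q: parameters, x = (8/5), and C = -10/3.


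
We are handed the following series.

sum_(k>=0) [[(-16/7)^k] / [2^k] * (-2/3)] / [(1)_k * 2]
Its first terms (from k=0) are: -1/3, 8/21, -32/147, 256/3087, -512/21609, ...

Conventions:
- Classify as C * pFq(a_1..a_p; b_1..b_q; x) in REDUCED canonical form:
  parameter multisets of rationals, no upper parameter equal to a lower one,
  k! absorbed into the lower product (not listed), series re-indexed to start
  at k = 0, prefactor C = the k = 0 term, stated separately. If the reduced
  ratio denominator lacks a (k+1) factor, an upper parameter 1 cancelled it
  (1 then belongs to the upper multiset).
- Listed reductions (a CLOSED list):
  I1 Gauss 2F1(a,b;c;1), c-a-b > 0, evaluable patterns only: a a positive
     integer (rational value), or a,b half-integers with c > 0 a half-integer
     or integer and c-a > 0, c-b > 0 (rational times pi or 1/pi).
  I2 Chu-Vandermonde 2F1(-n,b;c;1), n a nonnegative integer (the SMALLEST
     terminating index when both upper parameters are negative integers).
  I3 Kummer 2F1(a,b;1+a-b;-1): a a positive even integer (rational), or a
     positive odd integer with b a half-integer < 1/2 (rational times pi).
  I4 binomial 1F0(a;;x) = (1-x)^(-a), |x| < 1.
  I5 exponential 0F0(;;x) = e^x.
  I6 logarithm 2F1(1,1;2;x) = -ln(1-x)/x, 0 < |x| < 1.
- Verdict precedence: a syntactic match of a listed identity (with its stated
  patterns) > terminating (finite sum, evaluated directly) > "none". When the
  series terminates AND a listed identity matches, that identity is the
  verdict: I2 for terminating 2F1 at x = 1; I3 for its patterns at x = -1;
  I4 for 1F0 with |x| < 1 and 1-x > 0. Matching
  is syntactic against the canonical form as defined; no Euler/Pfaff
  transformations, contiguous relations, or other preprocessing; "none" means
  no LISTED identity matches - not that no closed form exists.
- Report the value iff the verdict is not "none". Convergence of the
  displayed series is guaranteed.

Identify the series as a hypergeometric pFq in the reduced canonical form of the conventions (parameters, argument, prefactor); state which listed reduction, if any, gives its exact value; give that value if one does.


Prefactor -1/3, argument -8/7: 0F0 with upper {-} over lower {-}. Verdict: this is the exponential series (I5) (the 0F0 exponential series at x = -8/7). Value: (-1/3) * e^(-8/7).

First insight: t_0 = -1/3 here, and the constant factors (C = -1/3, x = -8/7) combine into one prefactor.
Adjacent-term ratio: r(k) = (-8/7) * 1 / [(k+1)] - rational in k, leading ratio (-8/7); with t_0 = -1/3, classification follows.


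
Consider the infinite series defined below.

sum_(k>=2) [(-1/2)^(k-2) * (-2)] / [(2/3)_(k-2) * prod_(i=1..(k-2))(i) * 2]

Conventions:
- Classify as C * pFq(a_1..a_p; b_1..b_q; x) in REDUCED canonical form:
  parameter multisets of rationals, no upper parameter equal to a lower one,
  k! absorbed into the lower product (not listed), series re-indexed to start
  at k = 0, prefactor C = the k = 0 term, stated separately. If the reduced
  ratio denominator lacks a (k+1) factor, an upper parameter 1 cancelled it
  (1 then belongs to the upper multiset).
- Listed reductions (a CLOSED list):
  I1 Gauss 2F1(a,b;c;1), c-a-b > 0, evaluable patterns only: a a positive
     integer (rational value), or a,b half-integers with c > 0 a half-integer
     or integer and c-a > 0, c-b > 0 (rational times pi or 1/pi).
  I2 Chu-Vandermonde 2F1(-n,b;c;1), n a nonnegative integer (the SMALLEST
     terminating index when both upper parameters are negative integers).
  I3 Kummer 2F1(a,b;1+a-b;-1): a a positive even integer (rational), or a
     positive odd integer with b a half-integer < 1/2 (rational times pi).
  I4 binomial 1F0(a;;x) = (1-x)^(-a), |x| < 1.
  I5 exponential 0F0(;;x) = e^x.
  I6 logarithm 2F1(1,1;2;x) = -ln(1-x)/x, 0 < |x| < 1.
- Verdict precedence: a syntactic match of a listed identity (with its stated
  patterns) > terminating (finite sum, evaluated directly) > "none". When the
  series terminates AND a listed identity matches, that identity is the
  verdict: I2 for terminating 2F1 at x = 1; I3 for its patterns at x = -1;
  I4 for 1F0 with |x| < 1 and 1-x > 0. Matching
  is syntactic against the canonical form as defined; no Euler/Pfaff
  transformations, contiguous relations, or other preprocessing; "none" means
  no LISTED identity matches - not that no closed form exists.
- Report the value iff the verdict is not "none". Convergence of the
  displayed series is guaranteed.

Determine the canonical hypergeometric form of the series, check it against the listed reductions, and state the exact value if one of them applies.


Canonical form: C = -1 times 0F1 with upper {-}, lower {2/3}, x = -1/2. Verdict: none (x = -1/2): each listed identity misses the multisets {-} ; {2/3}.

Key step: from the first term -1: the constant factors (C = -1, x = -1/2) combine into one prefactor.
Adjacent-term ratio: r(k) = (-1/2) * 1 / [(k+2/3) (k+1)] - rational; roots negated = parameters, x = (-1/2), C = -1.


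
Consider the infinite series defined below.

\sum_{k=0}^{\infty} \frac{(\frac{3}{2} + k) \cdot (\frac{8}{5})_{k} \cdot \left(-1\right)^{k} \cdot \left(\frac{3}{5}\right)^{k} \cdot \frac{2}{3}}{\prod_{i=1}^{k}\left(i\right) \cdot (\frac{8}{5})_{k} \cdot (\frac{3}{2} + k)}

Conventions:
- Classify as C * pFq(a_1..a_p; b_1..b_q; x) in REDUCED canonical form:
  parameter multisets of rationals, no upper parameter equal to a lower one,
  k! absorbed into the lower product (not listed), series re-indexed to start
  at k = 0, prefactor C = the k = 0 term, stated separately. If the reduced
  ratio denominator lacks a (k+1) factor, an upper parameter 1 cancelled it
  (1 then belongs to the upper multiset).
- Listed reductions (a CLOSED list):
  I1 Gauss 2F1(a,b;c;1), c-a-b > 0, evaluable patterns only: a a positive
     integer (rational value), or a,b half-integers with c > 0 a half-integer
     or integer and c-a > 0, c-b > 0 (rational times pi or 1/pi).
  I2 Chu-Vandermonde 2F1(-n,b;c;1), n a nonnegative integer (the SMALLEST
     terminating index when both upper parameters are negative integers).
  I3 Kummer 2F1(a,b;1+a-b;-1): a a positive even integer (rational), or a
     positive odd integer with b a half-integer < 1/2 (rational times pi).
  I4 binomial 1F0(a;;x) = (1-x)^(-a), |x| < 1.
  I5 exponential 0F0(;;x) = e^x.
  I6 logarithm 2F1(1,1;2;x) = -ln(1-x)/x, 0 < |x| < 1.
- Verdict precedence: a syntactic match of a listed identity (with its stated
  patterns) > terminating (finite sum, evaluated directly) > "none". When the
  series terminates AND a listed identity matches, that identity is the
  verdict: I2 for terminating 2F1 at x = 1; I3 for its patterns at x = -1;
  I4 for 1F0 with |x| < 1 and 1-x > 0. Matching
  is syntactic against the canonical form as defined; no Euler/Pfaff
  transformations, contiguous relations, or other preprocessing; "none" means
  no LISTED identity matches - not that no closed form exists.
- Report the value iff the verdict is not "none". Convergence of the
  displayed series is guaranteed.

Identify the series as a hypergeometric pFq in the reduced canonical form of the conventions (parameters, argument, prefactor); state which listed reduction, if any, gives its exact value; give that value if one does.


Structural cue: with t_0 = \frac{2}{3}, the product of the first k integers (C = 2/3, x = -3/5) is k!.
Ratio: r(k) = -\frac{3}{5} * 1 / [(k+1)] - rational in k. x = -\frac{3}{5}; t_0 = \frac{2}{3}; negate the roots.

The series (x = -\frac{3}{5}) is 0F0: upper {-}, lower {-}, prefactor \frac{2}{3}. Verdict: exponential (I5) applies (the 0F0 exponential series at x = -\frac{3}{5}). Exact value: \frac{2}{3} \cdot e^{-\frac{3}{5}}.


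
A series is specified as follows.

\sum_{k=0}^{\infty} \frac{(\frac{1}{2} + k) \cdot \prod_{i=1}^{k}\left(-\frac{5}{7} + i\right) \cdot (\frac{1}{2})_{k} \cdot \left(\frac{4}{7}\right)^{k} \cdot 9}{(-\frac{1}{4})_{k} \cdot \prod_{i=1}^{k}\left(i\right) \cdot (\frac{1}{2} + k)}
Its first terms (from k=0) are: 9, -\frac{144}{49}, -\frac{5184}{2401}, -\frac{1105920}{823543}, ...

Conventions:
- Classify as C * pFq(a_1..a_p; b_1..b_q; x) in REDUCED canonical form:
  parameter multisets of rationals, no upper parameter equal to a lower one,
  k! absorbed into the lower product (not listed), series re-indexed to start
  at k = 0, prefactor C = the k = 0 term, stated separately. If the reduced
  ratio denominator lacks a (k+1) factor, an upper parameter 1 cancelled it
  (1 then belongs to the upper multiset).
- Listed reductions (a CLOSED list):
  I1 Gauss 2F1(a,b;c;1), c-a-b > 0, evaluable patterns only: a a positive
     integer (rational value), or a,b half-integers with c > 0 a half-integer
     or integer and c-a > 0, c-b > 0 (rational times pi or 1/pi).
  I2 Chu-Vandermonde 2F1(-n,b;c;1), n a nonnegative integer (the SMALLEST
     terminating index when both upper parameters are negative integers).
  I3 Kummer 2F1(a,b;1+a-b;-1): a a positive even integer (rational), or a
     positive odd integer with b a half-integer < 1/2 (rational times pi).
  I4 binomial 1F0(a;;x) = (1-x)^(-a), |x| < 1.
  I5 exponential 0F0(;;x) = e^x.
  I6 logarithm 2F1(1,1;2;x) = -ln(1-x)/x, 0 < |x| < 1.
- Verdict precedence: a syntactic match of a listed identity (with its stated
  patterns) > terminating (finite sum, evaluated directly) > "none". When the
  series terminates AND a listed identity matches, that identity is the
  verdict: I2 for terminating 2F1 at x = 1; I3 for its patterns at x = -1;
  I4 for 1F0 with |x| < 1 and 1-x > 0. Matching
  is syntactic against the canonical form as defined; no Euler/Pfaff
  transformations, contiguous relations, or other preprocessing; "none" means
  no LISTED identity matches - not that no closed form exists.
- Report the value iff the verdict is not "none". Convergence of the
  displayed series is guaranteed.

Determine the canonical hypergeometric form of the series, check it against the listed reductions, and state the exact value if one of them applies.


With C = 9: the canonical form is 2F1(\frac{2}{7}, \frac{1}{2}; -\frac{1}{4}; \frac{4}{7}). Verdict: none. Every listed pattern misses the 2F1 form at \frac{4}{7}, upper {\frac{2}{7}, \frac{1}{2}}.

The tell: t_0 being 9, the running product (prefactor 9) telescopes to a rising factorial.
Step ratio: r(k) = \frac{4}{7} * (k+\frac{2}{7}) (k+\frac{1}{2}) / [(k-\frac{1}{4}) (k+1)] - rational in k, leading ratio \frac{4}{7}; with t_0 = 9, classification follows.


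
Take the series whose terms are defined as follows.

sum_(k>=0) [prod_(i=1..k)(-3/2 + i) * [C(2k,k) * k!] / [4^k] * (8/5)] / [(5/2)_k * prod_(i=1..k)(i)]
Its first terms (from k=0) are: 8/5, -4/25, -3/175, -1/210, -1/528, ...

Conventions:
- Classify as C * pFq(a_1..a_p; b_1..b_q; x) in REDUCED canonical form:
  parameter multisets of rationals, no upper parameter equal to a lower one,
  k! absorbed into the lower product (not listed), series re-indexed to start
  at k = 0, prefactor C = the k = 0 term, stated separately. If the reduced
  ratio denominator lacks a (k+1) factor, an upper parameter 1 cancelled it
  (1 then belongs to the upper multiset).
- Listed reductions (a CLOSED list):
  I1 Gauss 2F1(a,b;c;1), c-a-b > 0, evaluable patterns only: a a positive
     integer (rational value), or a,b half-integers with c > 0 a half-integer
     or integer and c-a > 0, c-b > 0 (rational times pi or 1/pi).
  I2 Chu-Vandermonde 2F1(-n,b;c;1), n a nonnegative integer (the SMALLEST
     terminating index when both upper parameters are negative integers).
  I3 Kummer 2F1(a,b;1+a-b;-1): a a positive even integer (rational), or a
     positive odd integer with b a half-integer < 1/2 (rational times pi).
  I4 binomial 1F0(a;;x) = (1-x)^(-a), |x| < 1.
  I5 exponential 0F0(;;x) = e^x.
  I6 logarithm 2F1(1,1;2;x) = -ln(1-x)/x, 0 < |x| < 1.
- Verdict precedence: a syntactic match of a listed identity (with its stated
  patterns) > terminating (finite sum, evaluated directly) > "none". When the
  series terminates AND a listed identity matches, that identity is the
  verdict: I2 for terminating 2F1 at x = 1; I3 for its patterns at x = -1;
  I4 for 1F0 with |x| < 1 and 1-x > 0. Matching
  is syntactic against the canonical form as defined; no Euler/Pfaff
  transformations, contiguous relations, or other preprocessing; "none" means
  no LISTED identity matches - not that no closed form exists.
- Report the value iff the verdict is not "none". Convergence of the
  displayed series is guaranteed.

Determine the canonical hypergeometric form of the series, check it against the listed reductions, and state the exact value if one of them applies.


Key observation: with t_0 = 8/5, the product of the first k integers (C = 8/5, x = 1) is k!.
Term ratio: r(k) = 1 * (k-1/2) (k+1/2) / [(k+5/2) (k+1)] ; factor over Q: parameters, x = 1, and C = 8/5.

x = 1 here; the reduced form reads 2F1, upper {-1/2, 1/2}, lower {5/2}, C = 8/5. Verdict (x = 1): Gauss's theorem I1 (half-integer case) applies (x = 1; upper {-1/2, 1/2} half-integers, c = 5/2 in the evaluable pattern). Value: (9/20) * pi.


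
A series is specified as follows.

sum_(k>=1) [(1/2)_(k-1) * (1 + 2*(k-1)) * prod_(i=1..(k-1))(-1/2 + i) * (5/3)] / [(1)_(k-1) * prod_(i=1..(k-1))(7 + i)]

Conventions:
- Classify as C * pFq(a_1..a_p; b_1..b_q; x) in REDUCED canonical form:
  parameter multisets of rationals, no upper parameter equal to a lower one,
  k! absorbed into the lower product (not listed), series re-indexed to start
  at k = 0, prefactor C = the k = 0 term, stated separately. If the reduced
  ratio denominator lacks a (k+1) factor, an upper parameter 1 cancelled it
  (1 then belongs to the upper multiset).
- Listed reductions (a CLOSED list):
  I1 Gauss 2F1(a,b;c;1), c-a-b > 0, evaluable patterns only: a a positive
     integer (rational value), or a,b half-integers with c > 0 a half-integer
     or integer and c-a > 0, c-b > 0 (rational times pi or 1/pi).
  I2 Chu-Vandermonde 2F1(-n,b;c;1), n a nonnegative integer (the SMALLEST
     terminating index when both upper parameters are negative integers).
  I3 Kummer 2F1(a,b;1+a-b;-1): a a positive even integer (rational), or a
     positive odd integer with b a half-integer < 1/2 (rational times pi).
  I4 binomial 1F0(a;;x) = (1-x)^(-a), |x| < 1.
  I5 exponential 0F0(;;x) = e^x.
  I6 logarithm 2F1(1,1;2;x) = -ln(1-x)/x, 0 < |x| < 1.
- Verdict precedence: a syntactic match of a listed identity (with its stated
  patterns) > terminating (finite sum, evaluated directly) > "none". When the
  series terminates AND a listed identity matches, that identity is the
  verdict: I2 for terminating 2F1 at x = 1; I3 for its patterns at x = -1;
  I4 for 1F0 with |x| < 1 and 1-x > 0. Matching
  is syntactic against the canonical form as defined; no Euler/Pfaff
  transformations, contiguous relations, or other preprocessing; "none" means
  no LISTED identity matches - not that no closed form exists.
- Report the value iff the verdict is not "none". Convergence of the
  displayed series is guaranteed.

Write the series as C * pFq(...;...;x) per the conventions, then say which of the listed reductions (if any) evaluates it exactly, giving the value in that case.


Structural cue: x = 1 and the lower running product (prefactor 5/3) is a rising factorial.
Ratio: r(k) = 1 * (k+1/2) (k+3/2) / [(k+8) (k+1)] - rational in k, leading ratio 1; with t_0 = 5/3, classification follows.

At argument 1: a 2F1 with upper {1/2, 3/2}, lower {8}, scaled by C = 5/3. Verdict: the half-integer Gauss pattern (I1) fires (x = 1; upper {1/2, 3/2} half-integers, c = 8 in the evaluable pattern). Its exact value is (5242880/891891) / pi.
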